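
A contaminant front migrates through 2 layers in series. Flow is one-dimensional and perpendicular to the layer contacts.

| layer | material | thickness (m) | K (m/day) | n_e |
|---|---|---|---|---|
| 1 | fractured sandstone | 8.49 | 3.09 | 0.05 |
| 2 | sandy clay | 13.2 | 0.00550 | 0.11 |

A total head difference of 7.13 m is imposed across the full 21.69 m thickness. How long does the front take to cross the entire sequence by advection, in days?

632

With flow normal to the layers, continuity requires the same specific discharge q through every layer.
Σ(b_i/K_i) = 8.49/3.09 + 13.2/0.00550 = 2403 d.
q = Δh / Σ(b_i/K_i) = 7.13 / 2403 = 0.002967 m/day.
In each layer the seepage velocity is v_i = q/n_i, so the layer transit time is t_i = b_i·n_i / q:
  layer 1 (fractured sandstone): t_1 = 8.49 × 0.05 / 0.002967 = 143.1 d
  layer 2 (sandy clay): t_2 = 13.2 × 0.11 / 0.002967 = 489.3 d
Total t = Σ t_i = 632.4 days.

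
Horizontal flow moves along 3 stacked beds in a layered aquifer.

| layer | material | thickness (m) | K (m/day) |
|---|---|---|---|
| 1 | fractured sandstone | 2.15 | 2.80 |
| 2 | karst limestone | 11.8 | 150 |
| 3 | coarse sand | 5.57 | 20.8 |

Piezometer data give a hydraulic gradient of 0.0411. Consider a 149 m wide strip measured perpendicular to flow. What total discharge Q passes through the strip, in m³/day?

Flow is parallel to layering, so each bed carries its own Darcy discharge and the transmissivities add.
Σ(K_i·b_i) = 2.80×2.15 + 150×11.8 + 20.8×5.57 = 1892 m²/day.
Hydraulic gradient i = 0.0411.
Q = Σ(K_i·b_i) · W · i = 1892 × 149 × 0.04110 = 11586 m³/day.

11600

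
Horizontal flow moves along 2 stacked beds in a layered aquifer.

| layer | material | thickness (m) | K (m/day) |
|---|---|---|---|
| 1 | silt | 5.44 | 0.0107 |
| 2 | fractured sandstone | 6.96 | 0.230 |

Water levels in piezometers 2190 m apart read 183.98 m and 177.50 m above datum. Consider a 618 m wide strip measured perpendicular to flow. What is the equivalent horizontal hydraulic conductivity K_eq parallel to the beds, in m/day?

0.134

Flow is parallel to layering, so each bed carries its own Darcy discharge and the transmissivities add.
Σ(K_i·b_i) = 0.0107×5.44 + 0.230×6.96 = 1.659 m²/day.
Total thickness b = 12.40 m, so K_eq = Σ(K_i·b_i)/b = 0.1338 m/day.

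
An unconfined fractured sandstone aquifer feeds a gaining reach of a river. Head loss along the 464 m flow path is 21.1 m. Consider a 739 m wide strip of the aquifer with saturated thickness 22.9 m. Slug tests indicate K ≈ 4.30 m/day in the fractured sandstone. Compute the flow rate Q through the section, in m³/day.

3310

Cross-sectional area A = 739 × 22.9 = 16923 m².
Hydraulic gradient i = Δh / L = 21.1 / 464 = 0.04547.
Darcy's law: Q = K · A · i = 4.300 × 16923 × 0.04547 = 3309 m³/day.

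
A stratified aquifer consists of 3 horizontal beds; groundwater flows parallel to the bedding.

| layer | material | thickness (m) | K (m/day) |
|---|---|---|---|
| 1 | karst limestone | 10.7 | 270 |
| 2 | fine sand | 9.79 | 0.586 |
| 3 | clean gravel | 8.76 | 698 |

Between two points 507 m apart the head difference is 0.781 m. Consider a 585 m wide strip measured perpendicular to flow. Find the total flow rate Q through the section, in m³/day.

8120

Flow is parallel to layering, so each bed carries its own Darcy discharge and the transmissivities add.
Σ(K_i·b_i) = 270×10.7 + 0.586×9.79 + 698×8.76 = 9009 m²/day.
Hydraulic gradient i = Δh / L = 0.781 / 507 = 0.001540.
Q = Σ(K_i·b_i) · W · i = 9009 × 585 × 0.001540 = 8119 m³/day.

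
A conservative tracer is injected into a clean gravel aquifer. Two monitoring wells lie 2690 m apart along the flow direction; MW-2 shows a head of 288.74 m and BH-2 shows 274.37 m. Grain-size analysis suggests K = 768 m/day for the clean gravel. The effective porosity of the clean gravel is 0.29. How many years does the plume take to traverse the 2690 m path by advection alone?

Hydraulic gradient i = (288.74 − 274.37) / 2690 = 14.37 / 2690 = 0.005342.
Darcy flux q = K · i = 768.0 × 0.005342 = 4.103 m/day.
Seepage velocity v = q / n_e = 4.103 / 0.29 = 14.15 m/day.
Travel time t = L / v = 2690 / 14.15 = 190.1 days = 0.5206 years.

0.521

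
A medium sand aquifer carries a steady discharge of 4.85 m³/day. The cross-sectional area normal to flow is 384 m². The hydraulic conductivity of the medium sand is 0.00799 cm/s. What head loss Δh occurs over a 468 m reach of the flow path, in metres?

0.856

Convert K: 0.00799 cm/s × 864 = 6.903 m/day.
From Q = K·A·i, i = Q / (K·A) = 4.85 / (6.903 × 384.0) = 0.001830.
Head loss Δh = i · L = 0.001830 × 468 = 0.8562 m.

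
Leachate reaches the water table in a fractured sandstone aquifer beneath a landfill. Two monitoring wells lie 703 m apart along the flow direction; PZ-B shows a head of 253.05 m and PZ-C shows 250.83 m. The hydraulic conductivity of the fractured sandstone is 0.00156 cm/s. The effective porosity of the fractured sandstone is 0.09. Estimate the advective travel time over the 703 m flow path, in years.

Convert K: 0.00156 cm/s × 864 = 1.348 m/day.
Hydraulic gradient i = (253.05 − 250.83) / 703 = 2.22 / 703 = 0.003158.
Darcy flux q = K · i = 1.348 × 0.003158 = 0.004256 m/day.
Seepage velocity v = q / n_e = 0.004256 / 0.09 = 0.04729 m/day.
Travel time t = L / v = 703 / 0.04729 = 14865 days = 40.70 years.

40.7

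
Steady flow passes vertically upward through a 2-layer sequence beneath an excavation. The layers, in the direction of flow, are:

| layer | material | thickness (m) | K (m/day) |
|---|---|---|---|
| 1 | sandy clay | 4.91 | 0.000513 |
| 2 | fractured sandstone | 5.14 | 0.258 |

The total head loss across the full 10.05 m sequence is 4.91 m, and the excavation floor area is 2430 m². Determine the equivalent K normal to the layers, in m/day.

0.00105

Flow is perpendicular to layering, so the layers act in series and the equivalent K is the thickness-weighted harmonic mean.
Total thickness L = 4.91 + 5.14 = 10.05 m.
Σ(b_i/K_i) = 4.91/0.000513 + 5.14/0.258 = 9591 d.
K_eq = L / Σ(b_i/K_i) = 10.05 / 9591 = 0.001048 m/day.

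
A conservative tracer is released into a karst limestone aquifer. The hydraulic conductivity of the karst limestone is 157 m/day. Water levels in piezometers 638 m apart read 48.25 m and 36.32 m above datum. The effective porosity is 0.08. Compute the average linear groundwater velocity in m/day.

36.7

Hydraulic gradient i = (48.25 − 36.32) / 638 = 11.93 / 638 = 0.01870.
Darcy flux q = K · i = 157.0 × 0.01870 = 2.936 m/day.
Seepage velocity v = q / n_e = 2.936 / 0.08 = 36.70 m/day.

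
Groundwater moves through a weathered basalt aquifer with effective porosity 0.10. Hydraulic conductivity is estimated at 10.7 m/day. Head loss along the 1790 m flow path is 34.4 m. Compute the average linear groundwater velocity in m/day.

2.06

Hydraulic gradient i = Δh / L = 34.4 / 1790 = 0.01922.
Darcy flux q = K · i = 10.70 × 0.01922 = 0.2056 m/day.
Seepage velocity v = q / n_e = 0.2056 / 0.10 = 2.056 m/day.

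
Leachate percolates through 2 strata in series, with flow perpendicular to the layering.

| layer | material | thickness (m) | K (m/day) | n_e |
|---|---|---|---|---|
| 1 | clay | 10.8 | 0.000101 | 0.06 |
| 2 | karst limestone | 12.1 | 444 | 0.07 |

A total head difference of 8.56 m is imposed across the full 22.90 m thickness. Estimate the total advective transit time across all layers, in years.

With flow normal to the layers, continuity requires the same specific discharge q through every layer.
Σ(b_i/K_i) = 10.8/0.000101 + 12.1/444 = 1.069e+05 d.
q = Δh / Σ(b_i/K_i) = 8.56 / 1.069e+05 = 8.005e-05 m/day.
In each layer the seepage velocity is v_i = q/n_i, so the layer transit time is t_i = b_i·n_i / q:
  layer 1 (clay): t_1 = 10.8 × 0.06 / 8.005e-05 = 8095 d
  layer 2 (karst limestone): t_2 = 12.1 × 0.07 / 8.005e-05 = 10581 d
Total t = Σ t_i = 18675 days = 51.13 years.

51.1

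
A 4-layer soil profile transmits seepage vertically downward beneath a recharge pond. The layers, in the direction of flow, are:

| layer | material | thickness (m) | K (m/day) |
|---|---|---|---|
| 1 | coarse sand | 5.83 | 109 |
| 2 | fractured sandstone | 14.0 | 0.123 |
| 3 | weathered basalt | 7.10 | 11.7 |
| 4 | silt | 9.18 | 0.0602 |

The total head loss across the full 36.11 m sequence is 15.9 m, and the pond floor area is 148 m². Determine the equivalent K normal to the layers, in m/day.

0.135

Flow is perpendicular to layering, so the layers act in series and the equivalent K is the thickness-weighted harmonic mean.
Total thickness L = 5.83 + 14.0 + 7.10 + 9.18 = 36.11 m.
Σ(b_i/K_i) = 5.83/109 + 14.0/0.123 + 7.10/11.7 + 9.18/0.0602 = 267.0 d.
K_eq = L / Σ(b_i/K_i) = 36.11 / 267.0 = 0.1353 m/day.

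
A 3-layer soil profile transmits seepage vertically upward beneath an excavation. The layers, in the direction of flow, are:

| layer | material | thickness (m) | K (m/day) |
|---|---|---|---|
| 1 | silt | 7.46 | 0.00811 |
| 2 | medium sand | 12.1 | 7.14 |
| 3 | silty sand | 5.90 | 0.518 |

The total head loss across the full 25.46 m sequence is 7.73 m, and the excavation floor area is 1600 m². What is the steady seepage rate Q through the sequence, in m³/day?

13.3

Flow is perpendicular to layering, so the layers act in series and the equivalent K is the thickness-weighted harmonic mean.
Total thickness L = 7.46 + 12.1 + 5.90 = 25.46 m.
Σ(b_i/K_i) = 7.46/0.00811 + 12.1/7.14 + 5.90/0.518 = 932.9 d.
K_eq = L / Σ(b_i/K_i) = 25.46 / 932.9 = 0.02729 m/day.
Q = K_eq · A · (Δh/L) = 0.02729 × 1600 × (7.73/25.46) = 13.26 m³/day.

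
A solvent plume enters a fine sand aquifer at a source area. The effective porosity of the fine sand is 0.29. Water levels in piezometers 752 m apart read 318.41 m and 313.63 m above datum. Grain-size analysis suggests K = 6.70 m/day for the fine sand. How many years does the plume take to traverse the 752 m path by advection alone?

14.0

Hydraulic gradient i = (318.41 − 313.63) / 752 = 4.78 / 752 = 0.006356.
Darcy flux q = K · i = 6.700 × 0.006356 = 0.04259 m/day.
Seepage velocity v = q / n_e = 0.04259 / 0.29 = 0.1469 m/day.
Travel time t = L / v = 752 / 0.1469 = 5121 days = 14.02 years.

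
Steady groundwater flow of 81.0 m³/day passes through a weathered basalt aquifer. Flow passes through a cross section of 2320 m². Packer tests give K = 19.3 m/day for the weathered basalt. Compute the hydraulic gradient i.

0.00181

From Q = K·A·i, i = Q / (K·A) = 81.0 / (19.30 × 2320) = 0.001809.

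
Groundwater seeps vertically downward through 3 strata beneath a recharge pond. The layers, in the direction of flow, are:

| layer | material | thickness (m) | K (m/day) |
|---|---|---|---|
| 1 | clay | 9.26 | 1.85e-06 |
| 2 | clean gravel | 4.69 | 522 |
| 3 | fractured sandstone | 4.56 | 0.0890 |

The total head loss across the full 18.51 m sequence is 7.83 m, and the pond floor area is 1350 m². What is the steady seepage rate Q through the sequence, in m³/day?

Flow is perpendicular to layering, so the layers act in series and the equivalent K is the thickness-weighted harmonic mean.
Total thickness L = 9.26 + 4.69 + 4.56 = 18.51 m.
Σ(b_i/K_i) = 9.26/1.85e-06 + 4.69/522 + 4.56/0.0890 = 5.005e+06 d.
K_eq = L / Σ(b_i/K_i) = 18.51 / 5.005e+06 = 3.698e-06 m/day.
Q = K_eq · A · (Δh/L) = 3.698e-06 × 1350 × (7.83/18.51) = 0.002112 m³/day.

0.00211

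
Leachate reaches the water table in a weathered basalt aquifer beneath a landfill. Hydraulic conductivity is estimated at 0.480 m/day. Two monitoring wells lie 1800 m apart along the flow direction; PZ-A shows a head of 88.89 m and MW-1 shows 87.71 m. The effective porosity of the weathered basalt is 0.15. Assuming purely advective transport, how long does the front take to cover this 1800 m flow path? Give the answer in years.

2350

Hydraulic gradient i = (88.89 − 87.71) / 1800 = 1.18 / 1800 = 0.0006556.
Darcy flux q = K · i = 0.4800 × 0.0006556 = 0.0003147 m/day.
Seepage velocity v = q / n_e = 0.0003147 / 0.15 = 0.002098 m/day.
Travel time t = L / v = 1800 / 0.002098 = 8.581e+05 days = 2349 years.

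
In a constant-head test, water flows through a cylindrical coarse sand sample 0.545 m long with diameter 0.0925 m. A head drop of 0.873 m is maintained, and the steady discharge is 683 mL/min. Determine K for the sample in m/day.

91.4

Cross-sectional area A = π·(d/2)² = π × (0.0925/2)² = 0.006720 m².
Convert discharge: 683 mL/min = 1.138e-05 m³/s.
Darcy's law rearranged: K = Q·L / (A·Δh) = 1.138e-05 × 0.545 / (0.006720 × 0.873) = 0.001057 m/s = 91.37 m/day.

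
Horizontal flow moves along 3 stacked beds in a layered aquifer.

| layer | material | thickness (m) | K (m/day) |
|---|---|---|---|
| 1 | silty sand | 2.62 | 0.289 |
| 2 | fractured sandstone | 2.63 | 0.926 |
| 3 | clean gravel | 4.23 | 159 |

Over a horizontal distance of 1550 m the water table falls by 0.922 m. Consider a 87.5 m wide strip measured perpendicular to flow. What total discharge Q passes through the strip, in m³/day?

Flow is parallel to layering, so each bed carries its own Darcy discharge and the transmissivities add.
Σ(K_i·b_i) = 0.289×2.62 + 0.926×2.63 + 159×4.23 = 675.8 m²/day.
Hydraulic gradient i = Δh / L = 0.922 / 1550 = 0.0005948.
Q = Σ(K_i·b_i) · W · i = 675.8 × 87.5 × 0.0005948 = 35.17 m³/day.

35.2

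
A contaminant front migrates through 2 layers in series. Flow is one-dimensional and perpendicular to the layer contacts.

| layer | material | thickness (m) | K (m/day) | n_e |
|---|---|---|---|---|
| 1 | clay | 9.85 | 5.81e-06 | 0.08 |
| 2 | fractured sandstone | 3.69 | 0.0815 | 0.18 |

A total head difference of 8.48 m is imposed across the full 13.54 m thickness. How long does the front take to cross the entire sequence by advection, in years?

With flow normal to the layers, continuity requires the same specific discharge q through every layer.
Σ(b_i/K_i) = 9.85/5.81e-06 + 3.69/0.0815 = 1.695e+06 d.
q = Δh / Σ(b_i/K_i) = 8.48 / 1.695e+06 = 5.002e-06 m/day.
In each layer the seepage velocity is v_i = q/n_i, so the layer transit time is t_i = b_i·n_i / q:
  layer 1 (clay): t_1 = 9.85 × 0.08 / 5.002e-06 = 1.575e+05 d
  layer 2 (fractured sandstone): t_2 = 3.69 × 0.18 / 5.002e-06 = 1.328e+05 d
Total t = Σ t_i = 2.903e+05 days = 794.9 years.

795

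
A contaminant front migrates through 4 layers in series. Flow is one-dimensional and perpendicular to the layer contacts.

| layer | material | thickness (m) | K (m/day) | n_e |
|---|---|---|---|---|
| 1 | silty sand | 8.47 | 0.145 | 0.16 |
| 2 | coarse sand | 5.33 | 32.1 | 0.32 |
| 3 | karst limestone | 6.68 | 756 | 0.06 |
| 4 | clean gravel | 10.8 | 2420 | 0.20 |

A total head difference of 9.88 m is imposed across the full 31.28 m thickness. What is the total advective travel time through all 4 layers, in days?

33.3

With flow normal to the layers, continuity requires the same specific discharge q through every layer.
Σ(b_i/K_i) = 8.47/0.145 + 5.33/32.1 + 6.68/756 + 10.8/2420 = 58.59 d.
q = Δh / Σ(b_i/K_i) = 9.88 / 58.59 = 0.1686 m/day.
In each layer the seepage velocity is v_i = q/n_i, so the layer transit time is t_i = b_i·n_i / q:
  layer 1 (silty sand): t_1 = 8.47 × 0.16 / 0.1686 = 8.037 d
  layer 2 (coarse sand): t_2 = 5.33 × 0.32 / 0.1686 = 10.12 d
  layer 3 (karst limestone): t_3 = 6.68 × 0.06 / 0.1686 = 2.377 d
  layer 4 (clean gravel): t_4 = 10.8 × 0.20 / 0.1686 = 12.81 d
Total t = Σ t_i = 33.34 days.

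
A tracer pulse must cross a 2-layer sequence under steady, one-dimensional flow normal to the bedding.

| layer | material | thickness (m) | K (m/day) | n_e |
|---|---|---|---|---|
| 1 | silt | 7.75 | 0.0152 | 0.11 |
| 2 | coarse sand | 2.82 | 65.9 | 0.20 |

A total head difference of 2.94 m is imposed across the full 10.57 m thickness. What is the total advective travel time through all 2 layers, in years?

With flow normal to the layers, continuity requires the same specific discharge q through every layer.
Σ(b_i/K_i) = 7.75/0.0152 + 2.82/65.9 = 509.9 d.
q = Δh / Σ(b_i/K_i) = 2.94 / 509.9 = 0.005766 m/day.
In each layer the seepage velocity is v_i = q/n_i, so the layer transit time is t_i = b_i·n_i / q:
  layer 1 (silt): t_1 = 7.75 × 0.11 / 0.005766 = 147.9 d
  layer 2 (coarse sand): t_2 = 2.82 × 0.20 / 0.005766 = 97.82 d
Total t = Σ t_i = 245.7 days = 0.6726 years.

0.673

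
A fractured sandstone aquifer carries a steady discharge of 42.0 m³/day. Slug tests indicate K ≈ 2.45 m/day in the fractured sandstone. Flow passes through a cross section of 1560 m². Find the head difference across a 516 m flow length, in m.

From Q = K·A·i, i = Q / (K·A) = 42.0 / (2.450 × 1560) = 0.01099.
Head loss Δh = i · L = 0.01099 × 516 = 5.670 m.

5.67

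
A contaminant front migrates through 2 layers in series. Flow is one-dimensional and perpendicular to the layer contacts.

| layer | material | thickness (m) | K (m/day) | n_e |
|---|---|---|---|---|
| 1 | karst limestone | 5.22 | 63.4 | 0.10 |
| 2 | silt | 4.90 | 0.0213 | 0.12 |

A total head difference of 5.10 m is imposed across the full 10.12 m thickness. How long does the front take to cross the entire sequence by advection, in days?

With flow normal to the layers, continuity requires the same specific discharge q through every layer.
Σ(b_i/K_i) = 5.22/63.4 + 4.90/0.0213 = 230.1 d.
q = Δh / Σ(b_i/K_i) = 5.10 / 230.1 = 0.02216 m/day.
In each layer the seepage velocity is v_i = q/n_i, so the layer transit time is t_i = b_i·n_i / q:
  layer 1 (karst limestone): t_1 = 5.22 × 0.10 / 0.02216 = 23.55 d
  layer 2 (silt): t_2 = 4.90 × 0.12 / 0.02216 = 26.53 d
Total t = Σ t_i = 50.09 days.

50.1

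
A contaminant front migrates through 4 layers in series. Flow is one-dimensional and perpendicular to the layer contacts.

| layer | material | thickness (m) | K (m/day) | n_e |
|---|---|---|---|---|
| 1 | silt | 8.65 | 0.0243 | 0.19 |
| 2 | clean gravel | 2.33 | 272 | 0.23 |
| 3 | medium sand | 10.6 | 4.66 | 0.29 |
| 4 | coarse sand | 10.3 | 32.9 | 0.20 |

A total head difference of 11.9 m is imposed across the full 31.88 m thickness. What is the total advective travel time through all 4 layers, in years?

0.603

With flow normal to the layers, continuity requires the same specific discharge q through every layer.
Σ(b_i/K_i) = 8.65/0.0243 + 2.33/272 + 10.6/4.66 + 10.3/32.9 = 358.6 d.
q = Δh / Σ(b_i/K_i) = 11.9 / 358.6 = 0.03319 m/day.
In each layer the seepage velocity is v_i = q/n_i, so the layer transit time is t_i = b_i·n_i / q:
  layer 1 (silt): t_1 = 8.65 × 0.19 / 0.03319 = 49.52 d
  layer 2 (clean gravel): t_2 = 2.33 × 0.23 / 0.03319 = 16.15 d
  layer 3 (medium sand): t_3 = 10.6 × 0.29 / 0.03319 = 92.62 d
  layer 4 (coarse sand): t_4 = 10.3 × 0.20 / 0.03319 = 62.07 d
Total t = Σ t_i = 220.4 days = 0.6033 years.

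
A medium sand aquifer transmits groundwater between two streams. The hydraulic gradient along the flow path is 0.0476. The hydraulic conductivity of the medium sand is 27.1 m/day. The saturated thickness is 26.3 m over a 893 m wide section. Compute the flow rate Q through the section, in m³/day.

Cross-sectional area A = 893 × 26.3 = 23486 m².
Hydraulic gradient i = 0.0476.
Darcy's law: Q = K · A · i = 27.10 × 23486 × 0.04760 = 30296 m³/day.

30300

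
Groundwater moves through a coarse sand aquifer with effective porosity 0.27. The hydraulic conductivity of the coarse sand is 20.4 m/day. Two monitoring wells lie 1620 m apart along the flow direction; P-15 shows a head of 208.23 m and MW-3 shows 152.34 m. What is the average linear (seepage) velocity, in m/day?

Hydraulic gradient i = (208.23 − 152.34) / 1620 = 55.89 / 1620 = 0.03450.
Darcy flux q = K · i = 20.40 × 0.03450 = 0.7038 m/day.
Seepage velocity v = q / n_e = 0.7038 / 0.27 = 2.607 m/day.

2.61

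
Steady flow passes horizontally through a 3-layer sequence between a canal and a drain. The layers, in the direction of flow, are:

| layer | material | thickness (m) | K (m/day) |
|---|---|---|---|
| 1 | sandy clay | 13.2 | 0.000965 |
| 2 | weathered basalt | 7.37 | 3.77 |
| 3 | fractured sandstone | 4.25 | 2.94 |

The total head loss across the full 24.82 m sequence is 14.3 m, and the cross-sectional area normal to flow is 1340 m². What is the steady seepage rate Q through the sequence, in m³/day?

1.40

Flow is perpendicular to layering, so the layers act in series and the equivalent K is the thickness-weighted harmonic mean.
Total thickness L = 13.2 + 7.37 + 4.25 = 24.82 m.
Σ(b_i/K_i) = 13.2/0.000965 + 7.37/3.77 + 4.25/2.94 = 13682 d.
K_eq = L / Σ(b_i/K_i) = 24.82 / 13682 = 0.001814 m/day.
Q = K_eq · A · (Δh/L) = 0.001814 × 1340 × (14.3/24.82) = 1.401 m³/day.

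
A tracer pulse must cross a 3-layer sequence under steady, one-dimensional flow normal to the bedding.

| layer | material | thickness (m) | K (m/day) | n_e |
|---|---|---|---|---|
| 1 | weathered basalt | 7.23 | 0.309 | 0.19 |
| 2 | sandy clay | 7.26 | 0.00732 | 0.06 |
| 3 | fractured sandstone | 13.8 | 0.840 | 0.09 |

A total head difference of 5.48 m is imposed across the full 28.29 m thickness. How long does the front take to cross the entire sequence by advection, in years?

1.57

With flow normal to the layers, continuity requires the same specific discharge q through every layer.
Σ(b_i/K_i) = 7.23/0.309 + 7.26/0.00732 + 13.8/0.840 = 1032 d.
q = Δh / Σ(b_i/K_i) = 5.48 / 1032 = 0.005312 m/day.
In each layer the seepage velocity is v_i = q/n_i, so the layer transit time is t_i = b_i·n_i / q:
  layer 1 (weathered basalt): t_1 = 7.23 × 0.19 / 0.005312 = 258.6 d
  layer 2 (sandy clay): t_2 = 7.26 × 0.06 / 0.005312 = 82.00 d
  layer 3 (fractured sandstone): t_3 = 13.8 × 0.09 / 0.005312 = 233.8 d
Total t = Σ t_i = 574.4 days = 1.573 years.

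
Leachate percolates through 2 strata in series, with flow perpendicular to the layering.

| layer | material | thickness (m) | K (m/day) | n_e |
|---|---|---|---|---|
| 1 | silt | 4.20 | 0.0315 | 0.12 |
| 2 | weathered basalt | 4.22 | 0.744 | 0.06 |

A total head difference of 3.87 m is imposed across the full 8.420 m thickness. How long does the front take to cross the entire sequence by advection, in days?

With flow normal to the layers, continuity requires the same specific discharge q through every layer.
Σ(b_i/K_i) = 4.20/0.0315 + 4.22/0.744 = 139.0 d.
q = Δh / Σ(b_i/K_i) = 3.87 / 139.0 = 0.02784 m/day.
In each layer the seepage velocity is v_i = q/n_i, so the layer transit time is t_i = b_i·n_i / q:
  layer 1 (silt): t_1 = 4.20 × 0.12 / 0.02784 = 18.10 d
  layer 2 (weathered basalt): t_2 = 4.22 × 0.06 / 0.02784 = 9.095 d
Total t = Σ t_i = 27.20 days.

27.2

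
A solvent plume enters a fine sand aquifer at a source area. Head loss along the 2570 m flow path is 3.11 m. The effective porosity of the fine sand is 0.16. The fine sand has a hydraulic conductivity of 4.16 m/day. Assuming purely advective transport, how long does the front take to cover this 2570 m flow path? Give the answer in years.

Hydraulic gradient i = Δh / L = 3.11 / 2570 = 0.001210.
Darcy flux q = K · i = 4.160 × 0.001210 = 0.005034 m/day.
Seepage velocity v = q / n_e = 0.005034 / 0.16 = 0.03146 m/day.
Travel time t = L / v = 2570 / 0.03146 = 81683 days = 223.6 years.

224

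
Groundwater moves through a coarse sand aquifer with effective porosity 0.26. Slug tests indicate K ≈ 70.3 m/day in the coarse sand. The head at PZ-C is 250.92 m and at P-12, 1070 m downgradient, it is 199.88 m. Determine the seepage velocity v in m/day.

12.9

Hydraulic gradient i = (250.92 − 199.88) / 1070 = 51.04 / 1070 = 0.04770.
Darcy flux q = K · i = 70.30 × 0.04770 = 3.353 m/day.
Seepage velocity v = q / n_e = 3.353 / 0.26 = 12.90 m/day.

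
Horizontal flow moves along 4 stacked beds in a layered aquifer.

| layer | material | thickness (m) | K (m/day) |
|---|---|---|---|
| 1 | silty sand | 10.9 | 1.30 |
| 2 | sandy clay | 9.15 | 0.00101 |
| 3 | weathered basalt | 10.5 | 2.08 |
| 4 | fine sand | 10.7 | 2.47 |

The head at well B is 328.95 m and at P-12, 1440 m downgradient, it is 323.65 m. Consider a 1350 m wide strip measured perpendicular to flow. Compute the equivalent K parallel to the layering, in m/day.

1.51

Flow is parallel to layering, so each bed carries its own Darcy discharge and the transmissivities add.
Σ(K_i·b_i) = 1.30×10.9 + 0.00101×9.15 + 2.08×10.5 + 2.47×10.7 = 62.45 m²/day.
Total thickness b = 41.25 m, so K_eq = Σ(K_i·b_i)/b = 1.514 m/day.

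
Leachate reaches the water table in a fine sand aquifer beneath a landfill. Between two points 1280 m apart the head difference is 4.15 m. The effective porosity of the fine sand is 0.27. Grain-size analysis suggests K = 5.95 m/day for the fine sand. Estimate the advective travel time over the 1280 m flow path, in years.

49.0

Hydraulic gradient i = Δh / L = 4.15 / 1280 = 0.003242.
Darcy flux q = K · i = 5.950 × 0.003242 = 0.01929 m/day.
Seepage velocity v = q / n_e = 0.01929 / 0.27 = 0.07145 m/day.
Travel time t = L / v = 1280 / 0.07145 = 17915 days = 49.05 years.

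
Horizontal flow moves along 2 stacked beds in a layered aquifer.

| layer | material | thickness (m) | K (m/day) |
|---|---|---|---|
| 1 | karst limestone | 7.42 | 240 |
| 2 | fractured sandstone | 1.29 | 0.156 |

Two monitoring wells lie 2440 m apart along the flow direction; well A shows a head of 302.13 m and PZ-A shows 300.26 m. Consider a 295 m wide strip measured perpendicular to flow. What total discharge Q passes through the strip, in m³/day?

403

Flow is parallel to layering, so each bed carries its own Darcy discharge and the transmissivities add.
Σ(K_i·b_i) = 240×7.42 + 0.156×1.29 = 1781 m²/day.
Hydraulic gradient i = (302.13 − 300.26) / 2440 = 1.87 / 2440 = 0.0007664.
Q = Σ(K_i·b_i) · W · i = 1781 × 295 × 0.0007664 = 402.7 m³/day.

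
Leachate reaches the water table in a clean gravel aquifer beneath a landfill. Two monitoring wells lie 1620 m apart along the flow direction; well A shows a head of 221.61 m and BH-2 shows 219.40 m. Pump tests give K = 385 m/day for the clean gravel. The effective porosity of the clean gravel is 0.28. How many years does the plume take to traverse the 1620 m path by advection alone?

Hydraulic gradient i = (221.61 − 219.40) / 1620 = 2.21 / 1620 = 0.001364.
Darcy flux q = K · i = 385.0 × 0.001364 = 0.5252 m/day.
Seepage velocity v = q / n_e = 0.5252 / 0.28 = 1.876 m/day.
Travel time t = L / v = 1620 / 1.876 = 863.6 days = 2.365 years.

2.36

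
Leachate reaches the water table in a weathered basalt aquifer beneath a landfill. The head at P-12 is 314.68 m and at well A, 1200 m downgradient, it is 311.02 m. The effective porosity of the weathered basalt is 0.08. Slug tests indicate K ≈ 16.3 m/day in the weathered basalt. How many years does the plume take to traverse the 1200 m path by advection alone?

Hydraulic gradient i = (314.68 − 311.02) / 1200 = 3.66 / 1200 = 0.003050.
Darcy flux q = K · i = 16.30 × 0.003050 = 0.04972 m/day.
Seepage velocity v = q / n_e = 0.04972 / 0.08 = 0.6214 m/day.
Travel time t = L / v = 1200 / 0.6214 = 1931 days = 5.287 years.

5.29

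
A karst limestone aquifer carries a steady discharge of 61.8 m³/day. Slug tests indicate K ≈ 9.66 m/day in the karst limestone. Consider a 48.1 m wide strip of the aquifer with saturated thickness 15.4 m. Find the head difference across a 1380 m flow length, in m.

Cross-sectional area A = 48.1 × 15.4 = 740.7 m².
From Q = K·A·i, i = Q / (K·A) = 61.8 / (9.660 × 740.7) = 0.008637.
Head loss Δh = i · L = 0.008637 × 1380 = 11.92 m.

11.9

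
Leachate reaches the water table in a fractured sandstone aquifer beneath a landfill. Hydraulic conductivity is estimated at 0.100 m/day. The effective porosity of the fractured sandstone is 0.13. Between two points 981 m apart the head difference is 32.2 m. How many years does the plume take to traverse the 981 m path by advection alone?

Hydraulic gradient i = Δh / L = 32.2 / 981 = 0.03282.
Darcy flux q = K · i = 0.1000 × 0.03282 = 0.003282 m/day.
Seepage velocity v = q / n_e = 0.003282 / 0.13 = 0.02525 m/day.
Travel time t = L / v = 981 / 0.02525 = 38853 days = 106.4 years.

106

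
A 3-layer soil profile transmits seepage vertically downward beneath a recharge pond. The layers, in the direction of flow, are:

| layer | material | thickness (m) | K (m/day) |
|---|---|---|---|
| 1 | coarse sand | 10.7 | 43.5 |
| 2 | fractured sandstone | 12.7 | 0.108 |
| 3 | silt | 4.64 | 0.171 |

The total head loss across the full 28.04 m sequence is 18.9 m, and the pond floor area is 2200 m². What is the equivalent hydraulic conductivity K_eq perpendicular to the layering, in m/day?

0.193

Flow is perpendicular to layering, so the layers act in series and the equivalent K is the thickness-weighted harmonic mean.
Total thickness L = 10.7 + 12.7 + 4.64 = 28.04 m.
Σ(b_i/K_i) = 10.7/43.5 + 12.7/0.108 + 4.64/0.171 = 145.0 d.
K_eq = L / Σ(b_i/K_i) = 28.04 / 145.0 = 0.1934 m/day.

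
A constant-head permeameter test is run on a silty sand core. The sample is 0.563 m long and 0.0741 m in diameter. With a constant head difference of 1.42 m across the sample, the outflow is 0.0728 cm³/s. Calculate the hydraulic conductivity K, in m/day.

Cross-sectional area A = π·(d/2)² = π × (0.0741/2)² = 0.004312 m².
Convert discharge: 0.0728 cm³/s = 7.280e-08 m³/s.
Darcy's law rearranged: K = Q·L / (A·Δh) = 7.280e-08 × 0.563 / (0.004312 × 1.42) = 6.693e-06 m/s = 0.5783 m/day.

0.578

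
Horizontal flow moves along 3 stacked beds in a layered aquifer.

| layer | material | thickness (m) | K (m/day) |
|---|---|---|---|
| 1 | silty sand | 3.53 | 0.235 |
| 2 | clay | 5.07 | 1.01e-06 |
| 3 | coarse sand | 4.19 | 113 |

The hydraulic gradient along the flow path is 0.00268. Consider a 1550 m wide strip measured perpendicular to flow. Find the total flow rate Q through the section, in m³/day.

Flow is parallel to layering, so each bed carries its own Darcy discharge and the transmissivities add.
Σ(K_i·b_i) = 0.235×3.53 + 1.01e-06×5.07 + 113×4.19 = 474.3 m²/day.
Hydraulic gradient i = 0.00268.
Q = Σ(K_i·b_i) · W · i = 474.3 × 1550 × 0.002680 = 1970 m³/day.

1970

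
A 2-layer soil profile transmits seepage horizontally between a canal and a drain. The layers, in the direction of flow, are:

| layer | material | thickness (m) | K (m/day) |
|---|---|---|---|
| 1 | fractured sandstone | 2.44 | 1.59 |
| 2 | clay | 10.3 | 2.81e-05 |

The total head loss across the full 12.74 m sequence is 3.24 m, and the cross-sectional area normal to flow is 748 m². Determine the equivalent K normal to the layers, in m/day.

Flow is perpendicular to layering, so the layers act in series and the equivalent K is the thickness-weighted harmonic mean.
Total thickness L = 2.44 + 10.3 = 12.74 m.
Σ(b_i/K_i) = 2.44/1.59 + 10.3/2.81e-05 = 3.665e+05 d.
K_eq = L / Σ(b_i/K_i) = 12.74 / 3.665e+05 = 3.476e-05 m/day.

3.48e-05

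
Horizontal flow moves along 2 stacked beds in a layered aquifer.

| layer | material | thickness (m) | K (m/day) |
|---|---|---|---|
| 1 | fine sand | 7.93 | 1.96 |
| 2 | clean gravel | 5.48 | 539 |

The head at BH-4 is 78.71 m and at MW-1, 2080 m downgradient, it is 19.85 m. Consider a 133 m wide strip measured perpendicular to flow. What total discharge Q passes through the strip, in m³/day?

Flow is parallel to layering, so each bed carries its own Darcy discharge and the transmissivities add.
Σ(K_i·b_i) = 1.96×7.93 + 539×5.48 = 2969 m²/day.
Hydraulic gradient i = (78.71 − 19.85) / 2080 = 58.86 / 2080 = 0.02830.
Q = Σ(K_i·b_i) · W · i = 2969 × 133 × 0.02830 = 11175 m³/day.

11200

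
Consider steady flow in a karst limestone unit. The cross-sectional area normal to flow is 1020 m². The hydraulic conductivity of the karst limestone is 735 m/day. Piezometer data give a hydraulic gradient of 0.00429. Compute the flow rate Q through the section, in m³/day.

3220

Hydraulic gradient i = 0.00429.
Darcy's law: Q = K · A · i = 735.0 × 1020 × 0.004290 = 3216 m³/day.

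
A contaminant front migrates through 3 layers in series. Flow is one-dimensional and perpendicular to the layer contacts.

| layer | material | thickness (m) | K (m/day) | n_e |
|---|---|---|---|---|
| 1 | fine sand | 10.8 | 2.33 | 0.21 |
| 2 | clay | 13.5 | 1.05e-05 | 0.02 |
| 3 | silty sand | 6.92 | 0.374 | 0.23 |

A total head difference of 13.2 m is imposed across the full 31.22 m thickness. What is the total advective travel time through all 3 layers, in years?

1100

With flow normal to the layers, continuity requires the same specific discharge q through every layer.
Σ(b_i/K_i) = 10.8/2.33 + 13.5/1.05e-05 + 6.92/0.374 = 1.286e+06 d.
q = Δh / Σ(b_i/K_i) = 13.2 / 1.286e+06 = 1.027e-05 m/day.
In each layer the seepage velocity is v_i = q/n_i, so the layer transit time is t_i = b_i·n_i / q:
  layer 1 (fine sand): t_1 = 10.8 × 0.21 / 1.027e-05 = 2.209e+05 d
  layer 2 (clay): t_2 = 13.5 × 0.02 / 1.027e-05 = 26299 d
  layer 3 (silty sand): t_3 = 6.92 × 0.23 / 1.027e-05 = 1.550e+05 d
Total t = Σ t_i = 4.022e+05 days = 1101 years.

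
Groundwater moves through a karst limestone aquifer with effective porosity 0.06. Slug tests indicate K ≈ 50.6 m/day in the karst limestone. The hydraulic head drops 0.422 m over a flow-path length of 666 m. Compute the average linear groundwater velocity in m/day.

0.534

Hydraulic gradient i = Δh / L = 0.422 / 666 = 0.0006336.
Darcy flux q = K · i = 50.60 × 0.0006336 = 0.03206 m/day.
Seepage velocity v = q / n_e = 0.03206 / 0.06 = 0.5344 m/day.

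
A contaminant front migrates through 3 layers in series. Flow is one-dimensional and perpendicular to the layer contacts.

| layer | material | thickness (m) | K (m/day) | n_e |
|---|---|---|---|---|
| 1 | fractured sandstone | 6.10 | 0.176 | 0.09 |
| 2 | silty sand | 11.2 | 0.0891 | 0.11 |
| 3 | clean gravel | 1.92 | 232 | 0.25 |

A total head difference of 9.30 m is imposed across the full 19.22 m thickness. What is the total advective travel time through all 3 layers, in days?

With flow normal to the layers, continuity requires the same specific discharge q through every layer.
Σ(b_i/K_i) = 6.10/0.176 + 11.2/0.0891 + 1.92/232 = 160.4 d.
q = Δh / Σ(b_i/K_i) = 9.30 / 160.4 = 0.05799 m/day.
In each layer the seepage velocity is v_i = q/n_i, so the layer transit time is t_i = b_i·n_i / q:
  layer 1 (fractured sandstone): t_1 = 6.10 × 0.09 / 0.05799 = 9.467 d
  layer 2 (silty sand): t_2 = 11.2 × 0.11 / 0.05799 = 21.24 d
  layer 3 (clean gravel): t_3 = 1.92 × 0.25 / 0.05799 = 8.277 d
Total t = Σ t_i = 38.99 days.

39.0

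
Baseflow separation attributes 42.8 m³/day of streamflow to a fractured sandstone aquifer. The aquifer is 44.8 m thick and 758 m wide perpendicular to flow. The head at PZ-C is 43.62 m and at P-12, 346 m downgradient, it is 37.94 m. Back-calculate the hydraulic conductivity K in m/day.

Cross-sectional area A = 758 × 44.8 = 33958 m².
Hydraulic gradient i = (43.62 − 37.94) / 346 = 5.68 / 346 = 0.01642.
From Q = K·A·i, K = Q / (A·i) = 42.8 / (33958 × 0.01642) = 0.07678 m/day.

0.0768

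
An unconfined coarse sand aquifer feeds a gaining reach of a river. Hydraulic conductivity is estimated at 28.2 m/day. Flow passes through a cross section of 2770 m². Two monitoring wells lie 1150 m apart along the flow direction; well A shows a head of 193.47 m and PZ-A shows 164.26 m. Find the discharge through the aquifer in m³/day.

Hydraulic gradient i = (193.47 − 164.26) / 1150 = 29.21 / 1150 = 0.02540.
Darcy's law: Q = K · A · i = 28.20 × 2770 × 0.02540 = 1984 m³/day.

1980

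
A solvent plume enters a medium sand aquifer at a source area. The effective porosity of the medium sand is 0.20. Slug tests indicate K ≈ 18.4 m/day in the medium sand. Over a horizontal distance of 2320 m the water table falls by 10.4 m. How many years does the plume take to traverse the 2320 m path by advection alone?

Hydraulic gradient i = Δh / L = 10.4 / 2320 = 0.004483.
Darcy flux q = K · i = 18.40 × 0.004483 = 0.08248 m/day.
Seepage velocity v = q / n_e = 0.08248 / 0.20 = 0.4124 m/day.
Travel time t = L / v = 2320 / 0.4124 = 5625 days = 15.40 years.

15.4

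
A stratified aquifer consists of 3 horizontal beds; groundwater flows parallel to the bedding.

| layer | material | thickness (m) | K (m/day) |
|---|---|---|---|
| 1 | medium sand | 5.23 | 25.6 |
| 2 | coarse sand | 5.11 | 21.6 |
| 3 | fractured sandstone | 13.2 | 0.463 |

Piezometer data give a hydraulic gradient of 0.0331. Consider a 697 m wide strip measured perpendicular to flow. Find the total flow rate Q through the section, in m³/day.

5780

Flow is parallel to layering, so each bed carries its own Darcy discharge and the transmissivities add.
Σ(K_i·b_i) = 25.6×5.23 + 21.6×5.11 + 0.463×13.2 = 250.4 m²/day.
Hydraulic gradient i = 0.0331.
Q = Σ(K_i·b_i) · W · i = 250.4 × 697 × 0.03310 = 5776 m³/day.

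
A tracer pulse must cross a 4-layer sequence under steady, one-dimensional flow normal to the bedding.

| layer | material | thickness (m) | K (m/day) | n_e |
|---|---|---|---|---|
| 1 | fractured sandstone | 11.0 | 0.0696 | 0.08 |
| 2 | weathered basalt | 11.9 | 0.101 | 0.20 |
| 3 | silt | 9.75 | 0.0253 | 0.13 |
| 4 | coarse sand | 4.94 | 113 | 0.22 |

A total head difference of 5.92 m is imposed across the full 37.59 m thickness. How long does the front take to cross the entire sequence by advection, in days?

627

With flow normal to the layers, continuity requires the same specific discharge q through every layer.
Σ(b_i/K_i) = 11.0/0.0696 + 11.9/0.101 + 9.75/0.0253 + 4.94/113 = 661.3 d.
q = Δh / Σ(b_i/K_i) = 5.92 / 661.3 = 0.008952 m/day.
In each layer the seepage velocity is v_i = q/n_i, so the layer transit time is t_i = b_i·n_i / q:
  layer 1 (fractured sandstone): t_1 = 11.0 × 0.08 / 0.008952 = 98.30 d
  layer 2 (weathered basalt): t_2 = 11.9 × 0.20 / 0.008952 = 265.9 d
  layer 3 (silt): t_3 = 9.75 × 0.13 / 0.008952 = 141.6 d
  layer 4 (coarse sand): t_4 = 4.94 × 0.22 / 0.008952 = 121.4 d
Total t = Σ t_i = 627.1 days.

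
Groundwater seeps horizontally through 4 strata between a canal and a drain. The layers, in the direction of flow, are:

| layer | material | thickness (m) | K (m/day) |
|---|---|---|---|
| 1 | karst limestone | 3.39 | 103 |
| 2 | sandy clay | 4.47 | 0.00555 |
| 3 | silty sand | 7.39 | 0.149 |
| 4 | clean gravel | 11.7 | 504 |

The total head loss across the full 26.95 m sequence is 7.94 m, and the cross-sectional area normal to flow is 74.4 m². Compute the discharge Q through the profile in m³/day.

0.691

Flow is perpendicular to layering, so the layers act in series and the equivalent K is the thickness-weighted harmonic mean.
Total thickness L = 3.39 + 4.47 + 7.39 + 11.7 = 26.95 m.
Σ(b_i/K_i) = 3.39/103 + 4.47/0.00555 + 7.39/0.149 + 11.7/504 = 855.1 d.
K_eq = L / Σ(b_i/K_i) = 26.95 / 855.1 = 0.03152 m/day.
Q = K_eq · A · (Δh/L) = 0.03152 × 74.4 × (7.94/26.95) = 0.6909 m³/day.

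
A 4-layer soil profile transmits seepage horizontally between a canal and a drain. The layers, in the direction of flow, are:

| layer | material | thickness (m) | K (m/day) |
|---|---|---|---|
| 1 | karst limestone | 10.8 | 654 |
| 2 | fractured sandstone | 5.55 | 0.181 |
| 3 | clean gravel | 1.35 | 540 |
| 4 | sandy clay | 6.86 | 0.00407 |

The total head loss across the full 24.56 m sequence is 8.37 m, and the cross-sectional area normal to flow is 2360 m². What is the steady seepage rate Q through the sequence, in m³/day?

11.5

Flow is perpendicular to layering, so the layers act in series and the equivalent K is the thickness-weighted harmonic mean.
Total thickness L = 10.8 + 5.55 + 1.35 + 6.86 = 24.56 m.
Σ(b_i/K_i) = 10.8/654 + 5.55/0.181 + 1.35/540 + 6.86/0.00407 = 1716 d.
K_eq = L / Σ(b_i/K_i) = 24.56 / 1716 = 0.01431 m/day.
Q = K_eq · A · (Δh/L) = 0.01431 × 2360 × (8.37/24.56) = 11.51 m³/day.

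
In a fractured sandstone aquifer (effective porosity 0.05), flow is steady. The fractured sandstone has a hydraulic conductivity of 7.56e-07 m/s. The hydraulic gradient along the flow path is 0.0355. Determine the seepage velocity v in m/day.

Convert K: 7.56e-07 m/s × 86400 = 0.06532 m/day.
Hydraulic gradient i = 0.0355.
Darcy flux q = K · i = 0.06532 × 0.03550 = 0.002319 m/day.
Seepage velocity v = q / n_e = 0.002319 / 0.05 = 0.04638 m/day.

0.0464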